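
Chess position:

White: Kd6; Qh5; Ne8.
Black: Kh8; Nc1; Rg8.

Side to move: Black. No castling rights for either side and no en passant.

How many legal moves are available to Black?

Black to move; king on h8.
In check: yes, from the white queen on h5.
Legal moves: none.
Count: 0.

0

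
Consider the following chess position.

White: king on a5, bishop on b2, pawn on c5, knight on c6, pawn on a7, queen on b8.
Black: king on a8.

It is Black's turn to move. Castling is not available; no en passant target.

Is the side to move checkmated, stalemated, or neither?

checkmate

Black to move; black king on a8.
In check: yes, from the white queen on b8.
King squares — a7: attacked by Nc6; b7: attacked by Qb8; b8: attacked by Nc6.
Legal moves for Black: none.
In check with no legal moves → checkmate.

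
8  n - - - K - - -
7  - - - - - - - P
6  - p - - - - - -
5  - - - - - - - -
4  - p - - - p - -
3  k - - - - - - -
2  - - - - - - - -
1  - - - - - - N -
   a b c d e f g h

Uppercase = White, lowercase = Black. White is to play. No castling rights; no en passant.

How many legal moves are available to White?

White to move; king on e8.
In check: no.
Legal moves: Kf8, Kd8, Kf7, Ke7, Kd7, Nh3, Nf3, Ne2, h8=Q, h8=R, h8=B, h8=N.
Count: 12.

12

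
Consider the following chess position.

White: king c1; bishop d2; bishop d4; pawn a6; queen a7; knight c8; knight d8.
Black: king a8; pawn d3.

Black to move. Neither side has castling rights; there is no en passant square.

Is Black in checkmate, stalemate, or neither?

Black to move; black king on a8.
In check: yes, from the white queen on a7.
King squares — a7: attacked by Bd4; b7: attacked by Pa6; b8: attacked by Qa7.
Legal moves for Black: none.
In check with no legal moves → checkmate.

checkmate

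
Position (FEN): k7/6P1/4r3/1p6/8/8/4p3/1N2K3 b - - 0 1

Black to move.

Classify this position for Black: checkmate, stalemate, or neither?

Black to move; black king on a8.
In check: no.
Legal moves for Black: Kb8, Kb7, Ka7, Re8, Re7, Rh6, Rg6, Rf6, Rd6, Rc6, Rb6, Ra6, Re5, Re4, Re3, b4.
Black has 16 legal moves and is not in check → neither.

neither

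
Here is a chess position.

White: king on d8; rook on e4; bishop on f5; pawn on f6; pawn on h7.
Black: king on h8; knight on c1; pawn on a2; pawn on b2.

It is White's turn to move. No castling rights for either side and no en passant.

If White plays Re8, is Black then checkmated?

After Re8: black king on h8; in check: yes, from the white rook on e8.
King squares — g7: attacked by Pf6; h7: attacked by Bf5; g8: attacked by Ph7.
Black has no legal moves → checkmate.

yes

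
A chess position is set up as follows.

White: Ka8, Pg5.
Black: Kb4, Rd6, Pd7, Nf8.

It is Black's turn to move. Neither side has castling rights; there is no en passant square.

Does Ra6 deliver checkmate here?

After Ra6: white king on a8; in check: yes, from the black rook on a6.
White has 2 legal replies: Kb8, Kb7.
In check but a legal move exists → not checkmate.

no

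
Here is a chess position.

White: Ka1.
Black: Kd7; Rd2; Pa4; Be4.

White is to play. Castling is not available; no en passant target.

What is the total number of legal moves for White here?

White to move; king on a1.
In check: no.
Legal moves: none.
Count: 0.

0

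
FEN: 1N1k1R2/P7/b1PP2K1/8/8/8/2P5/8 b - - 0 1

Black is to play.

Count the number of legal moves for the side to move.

Black to move; king on d8.
In check: yes, from the white rook on f8.
Legal moves: none.
Count: 0.

0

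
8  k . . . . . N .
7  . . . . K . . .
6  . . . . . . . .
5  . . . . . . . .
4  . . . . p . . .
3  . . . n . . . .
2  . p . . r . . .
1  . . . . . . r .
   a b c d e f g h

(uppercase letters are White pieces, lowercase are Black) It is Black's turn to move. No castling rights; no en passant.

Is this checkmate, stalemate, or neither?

Black to move; black king on a8.
In check: no.
Legal moves for Black include: Kb8, Kb7, Ka7, Ne5, Nc5, Nf4, Nb4, Nf2, Ne1, Nc1, Re3, Rh2, Reg2, Rf2, Rd2, Rc2, Ree1, Rxg8, ... (list truncated; more exist).
Black has legal moves and is not in check → neither.

neither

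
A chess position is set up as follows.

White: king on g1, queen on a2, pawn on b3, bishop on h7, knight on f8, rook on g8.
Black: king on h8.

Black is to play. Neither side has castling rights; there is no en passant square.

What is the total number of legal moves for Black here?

Black to move; king on h8.
In check: yes, from the white rook on g8.
Legal moves: none.
Count: 0.

0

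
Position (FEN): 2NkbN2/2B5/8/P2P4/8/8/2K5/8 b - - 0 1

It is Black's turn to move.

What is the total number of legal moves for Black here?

Black to move; king on d8.
In check: yes, from the white bishop on c7.
Legal moves: Kxc8, Kxc7.
Count: 2.

2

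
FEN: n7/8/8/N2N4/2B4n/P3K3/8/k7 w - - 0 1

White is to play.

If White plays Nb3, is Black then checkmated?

After Nb3: black king on a1; in check: yes, from the white knight on b3.
Black has 3 legal replies: Kb2, Ka2, Kb1.
In check but a legal move exists → not checkmate.

no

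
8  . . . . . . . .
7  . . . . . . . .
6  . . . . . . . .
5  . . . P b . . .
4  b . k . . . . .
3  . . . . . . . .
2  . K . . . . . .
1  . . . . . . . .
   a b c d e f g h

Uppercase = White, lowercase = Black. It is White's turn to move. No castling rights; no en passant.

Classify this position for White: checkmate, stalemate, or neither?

neither

White to move; white king on b2.
In check: yes, from the black bishop on e5.
Legal moves for White: Ka3, Ka2, Kc1, Kb1.
White is in check but has 4 legal moves → neither.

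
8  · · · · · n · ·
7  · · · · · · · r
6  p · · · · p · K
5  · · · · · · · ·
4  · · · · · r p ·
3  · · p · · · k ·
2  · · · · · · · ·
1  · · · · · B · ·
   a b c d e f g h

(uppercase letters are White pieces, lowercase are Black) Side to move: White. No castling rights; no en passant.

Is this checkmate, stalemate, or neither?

checkmate

White to move; white king on h6.
In check: yes, from the black rook on h7.
King squares — g5: attacked by Pf6; h5: attacked by Rh7; g6: attacked by Nf8; g7: attacked by Rh7; h7: attacked by Nf8.
Legal moves for White: none.
In check with no legal moves → checkmate.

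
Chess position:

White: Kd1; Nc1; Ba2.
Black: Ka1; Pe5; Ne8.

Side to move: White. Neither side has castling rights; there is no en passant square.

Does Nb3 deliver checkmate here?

After Nb3: black king on a1; in check: yes, from the white knight on b3.
Black has 2 legal replies: Kb2, Kxa2.
In check but a legal move exists → not checkmate.

no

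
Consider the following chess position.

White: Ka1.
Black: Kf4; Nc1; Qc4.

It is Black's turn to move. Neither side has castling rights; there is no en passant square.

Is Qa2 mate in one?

yes

After Qa2: white king on a1; in check: yes, from the black queen on a2.
King squares — b1: attacked by Qa2; a2: attacked by Nc1; b2: attacked by Qa2.
White has no legal moves → checkmate.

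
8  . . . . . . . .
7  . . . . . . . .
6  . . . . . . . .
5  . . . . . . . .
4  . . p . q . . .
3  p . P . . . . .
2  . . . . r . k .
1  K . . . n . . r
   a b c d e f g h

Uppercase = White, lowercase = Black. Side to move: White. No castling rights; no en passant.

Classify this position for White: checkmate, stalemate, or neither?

White to move; white king on a1.
In check: no.
King squares — b1: attacked by Qe4; a2: attacked by Re2; b2: attacked by Re2.
Legal moves for White: none.
Not in check and no legal moves → stalemate.

stalemate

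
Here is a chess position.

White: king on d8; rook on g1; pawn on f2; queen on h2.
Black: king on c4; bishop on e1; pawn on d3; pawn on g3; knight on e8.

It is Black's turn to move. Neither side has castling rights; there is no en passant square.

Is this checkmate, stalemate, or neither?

neither

Black to move; black king on c4.
In check: no.
Legal moves for Black include: Ng7, Nc7, Nf6, Nd6, Kd5, Kc5, Kb5, Kd4, Kb4, Kc3, Kb3, Ba5+, Bb4, Bc3, Bxf2, Bd2, gxh2, gxf2, ... (list truncated; more exist).
Black has legal moves and is not in check → neither.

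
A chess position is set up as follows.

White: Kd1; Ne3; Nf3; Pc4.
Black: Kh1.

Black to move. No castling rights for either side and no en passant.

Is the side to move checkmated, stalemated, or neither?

Black to move; black king on h1.
In check: no.
King squares — g1: attacked by Nf3; g2: attacked by Ne3; h2: attacked by Nf3.
Legal moves for Black: none.
Not in check and no legal moves → stalemate.

stalemate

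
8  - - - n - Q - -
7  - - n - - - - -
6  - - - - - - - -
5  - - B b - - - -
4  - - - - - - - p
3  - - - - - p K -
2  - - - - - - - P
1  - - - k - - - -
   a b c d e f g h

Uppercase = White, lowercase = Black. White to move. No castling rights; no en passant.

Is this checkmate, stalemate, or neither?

neither

White to move; white king on g3.
In check: yes, from the black pawn on h4.
Legal moves for White: Kxh4, Kg4, Kf4, Kh3, Kf2.
White is in check but has 5 legal moves → neither.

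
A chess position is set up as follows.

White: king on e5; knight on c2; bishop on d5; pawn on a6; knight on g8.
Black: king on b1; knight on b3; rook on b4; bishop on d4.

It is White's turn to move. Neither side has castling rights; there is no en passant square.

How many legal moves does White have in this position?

6

White to move; king on e5.
In check: yes, from the black bishop on d4.
Legal moves: Ke6, Kd6, Kf5, Kf4, Ke4, Nxd4.
Count: 6.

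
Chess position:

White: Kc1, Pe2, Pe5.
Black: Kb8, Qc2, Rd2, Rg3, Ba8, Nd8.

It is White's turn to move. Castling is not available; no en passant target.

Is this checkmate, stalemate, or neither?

checkmate

White to move; white king on c1.
In check: yes, from the black queen on c2.
King squares — b1: attacked by Qc2; d1: attacked by Qc2; b2: attacked by Qc2; c2: attacked by Rd2; d2: attacked by Qc2.
Legal moves for White: none.
In check with no legal moves → checkmate.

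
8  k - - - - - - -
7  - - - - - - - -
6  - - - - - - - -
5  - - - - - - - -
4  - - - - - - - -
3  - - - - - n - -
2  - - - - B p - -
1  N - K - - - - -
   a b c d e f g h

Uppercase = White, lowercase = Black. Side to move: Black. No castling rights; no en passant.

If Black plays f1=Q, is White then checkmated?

After f1=Q: white king on c1; in check: yes, from the black queen on f1.
White has 4 legal replies: Kc2, Kb2, Bxf1, Bd1.
In check but a legal move exists → not checkmate.

no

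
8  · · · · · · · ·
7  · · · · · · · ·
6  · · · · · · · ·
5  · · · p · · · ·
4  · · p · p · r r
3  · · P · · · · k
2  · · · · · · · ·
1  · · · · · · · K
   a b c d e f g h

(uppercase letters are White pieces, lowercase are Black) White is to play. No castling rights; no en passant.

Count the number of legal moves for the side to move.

White to move; king on h1.
In check: no.
Legal moves: none.
Count: 0.

0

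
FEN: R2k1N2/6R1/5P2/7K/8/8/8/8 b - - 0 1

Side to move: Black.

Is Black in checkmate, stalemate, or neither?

Black to move; black king on d8.
In check: yes, from the white rook on a8.
King squares — c7: attacked by Rg7; d7: attacked by Rg7; e7: attacked by Pf6; c8: attacked by Ra8; e8: attacked by Ra8.
Legal moves for Black: none.
In check with no legal moves → checkmate.

checkmate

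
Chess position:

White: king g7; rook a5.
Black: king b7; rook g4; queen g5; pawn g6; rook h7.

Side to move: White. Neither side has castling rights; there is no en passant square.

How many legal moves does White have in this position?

White to move; king on g7.
In check: yes, from the black rook on h7.
Legal moves: Kg8, Kf8, Kxh7.
Count: 3.

3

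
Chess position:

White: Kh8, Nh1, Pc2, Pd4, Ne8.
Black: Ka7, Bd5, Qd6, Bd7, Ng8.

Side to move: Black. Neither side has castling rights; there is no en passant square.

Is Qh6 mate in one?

After Qh6: white king on h8; in check: yes, from the black queen on h6.
King squares — g7: attacked by Qh6; h7: attacked by Qh6; g8: attacked by Bd5.
White has no legal moves → checkmate.

yes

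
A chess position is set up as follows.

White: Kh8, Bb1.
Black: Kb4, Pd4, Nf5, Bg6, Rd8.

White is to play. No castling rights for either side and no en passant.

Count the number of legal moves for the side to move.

0

White to move; king on h8.
In check: yes, from the black rook on d8.
Legal moves: none.
Count: 0.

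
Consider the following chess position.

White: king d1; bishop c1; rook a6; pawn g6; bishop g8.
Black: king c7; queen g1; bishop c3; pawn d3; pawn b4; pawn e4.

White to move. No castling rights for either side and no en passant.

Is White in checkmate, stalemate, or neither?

White to move; white king on d1.
In check: yes, from the black queen on g1.
King squares — c1: own bishop; e1: attacked by Qg1; c2: attacked by Pd3; d2: attacked by Bc3; e2: attacked by Pd3.
Legal moves for White: none.
In check with no legal moves → checkmate.

checkmate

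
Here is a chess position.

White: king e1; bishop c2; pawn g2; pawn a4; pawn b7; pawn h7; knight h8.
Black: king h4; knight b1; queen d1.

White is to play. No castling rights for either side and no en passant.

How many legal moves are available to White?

3

White to move; king on e1.
In check: yes, from the black queen on d1.
Legal moves: Kf2, Kxd1, Bxd1.
Count: 3.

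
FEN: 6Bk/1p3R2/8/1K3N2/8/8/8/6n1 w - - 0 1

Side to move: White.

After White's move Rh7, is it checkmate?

After Rh7: black king on h8; in check: yes, from the white rook on h7.
Black has 1 legal reply: Kxg8.
In check but a legal move exists → not checkmate.

no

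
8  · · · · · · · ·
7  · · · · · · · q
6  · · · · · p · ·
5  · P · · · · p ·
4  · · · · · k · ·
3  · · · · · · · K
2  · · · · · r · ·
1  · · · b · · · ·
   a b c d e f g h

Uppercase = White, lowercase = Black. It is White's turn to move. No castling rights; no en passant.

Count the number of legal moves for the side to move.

0

White to move; king on h3.
In check: yes, from the black queen on h7.
Legal moves: none.
Count: 0.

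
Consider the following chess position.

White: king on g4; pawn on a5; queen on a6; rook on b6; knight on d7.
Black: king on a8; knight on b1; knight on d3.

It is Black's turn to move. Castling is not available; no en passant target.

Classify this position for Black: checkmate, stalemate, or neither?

checkmate

Black to move; black king on a8.
In check: yes, from the white queen on a6.
King squares — a7: attacked by Qa6; b7: attacked by Qa6; b8: attacked by Rb6.
Legal moves for Black: none.
In check with no legal moves → checkmate.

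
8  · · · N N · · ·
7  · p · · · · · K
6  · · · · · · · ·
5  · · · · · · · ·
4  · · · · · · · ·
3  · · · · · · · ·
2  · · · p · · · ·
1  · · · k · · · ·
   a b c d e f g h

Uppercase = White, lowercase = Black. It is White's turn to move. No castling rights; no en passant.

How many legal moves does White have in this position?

White to move; king on h7.
In check: no.
Legal moves: Ng7, Nc7, Nf6, Nd6, Nf7, Nxb7, Ne6, Nc6, Kh8, Kg8, Kg7, Kh6, Kg6.
Count: 13.

13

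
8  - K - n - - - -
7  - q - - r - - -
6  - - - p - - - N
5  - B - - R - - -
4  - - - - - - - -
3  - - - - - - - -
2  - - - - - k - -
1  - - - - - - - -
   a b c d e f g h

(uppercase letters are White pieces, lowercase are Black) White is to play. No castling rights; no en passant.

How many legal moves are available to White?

White to move; king on b8.
In check: yes, from the black queen on b7.
Legal moves: none.
Count: 0.

0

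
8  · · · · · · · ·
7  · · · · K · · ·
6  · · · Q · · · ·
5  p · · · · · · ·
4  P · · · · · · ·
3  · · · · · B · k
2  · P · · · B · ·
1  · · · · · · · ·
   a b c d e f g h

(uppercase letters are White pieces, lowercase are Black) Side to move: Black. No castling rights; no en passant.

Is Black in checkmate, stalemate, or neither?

Black to move; black king on h3.
In check: no.
King squares — g2: attacked by Bf3; h2: attacked by Qd6; g3: attacked by Bf2; g4: attacked by Bf3; h4: attacked by Bf2.
Legal moves for Black: none.
Not in check and no legal moves → stalemate.

stalemate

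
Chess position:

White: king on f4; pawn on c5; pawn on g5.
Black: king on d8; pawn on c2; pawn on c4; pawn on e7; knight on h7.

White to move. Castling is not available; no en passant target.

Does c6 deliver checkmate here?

no

After c6: black king on d8; in check: no.
Black is not in check, so this cannot be checkmate.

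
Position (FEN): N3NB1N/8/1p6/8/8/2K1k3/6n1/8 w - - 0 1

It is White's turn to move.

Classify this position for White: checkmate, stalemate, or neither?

neither

White to move; white king on c3.
In check: no.
Legal moves for White include: Nf7, Ng6, Bg7, Be7, Bh6+, Bd6, Bc5+, Bb4, Ba3, Ng7, Nec7, Nf6, Nd6, Nac7, Nxb6, Kc4, Kb4, Kb3, ... (list truncated; more exist).
White has legal moves and is not in check → neither.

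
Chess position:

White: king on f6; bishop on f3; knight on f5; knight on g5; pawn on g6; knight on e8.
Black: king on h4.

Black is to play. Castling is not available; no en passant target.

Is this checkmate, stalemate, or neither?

checkmate

Black to move; black king on h4.
In check: yes, from the white knight on f5.
King squares — g3: attacked by Nf5; h3: attacked by Ng5; g4: attacked by Bf3; g5: attacked by Kf6; h5: attacked by Bf3.
Legal moves for Black: none.
In check with no legal moves → checkmate.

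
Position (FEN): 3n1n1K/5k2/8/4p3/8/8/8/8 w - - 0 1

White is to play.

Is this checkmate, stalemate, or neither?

stalemate

White to move; white king on h8.
In check: no.
King squares — g7: attacked by Kf7; h7: attacked by Nf8; g8: attacked by Kf7.
Legal moves for White: none.
Not in check and no legal moves → stalemate.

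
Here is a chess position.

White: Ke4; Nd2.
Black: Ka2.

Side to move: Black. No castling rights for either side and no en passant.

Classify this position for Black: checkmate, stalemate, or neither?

Black to move; black king on a2.
In check: no.
Legal moves for Black: Ka3, Kb2, Ka1.
Black has 3 legal moves and is not in check → neither.

neither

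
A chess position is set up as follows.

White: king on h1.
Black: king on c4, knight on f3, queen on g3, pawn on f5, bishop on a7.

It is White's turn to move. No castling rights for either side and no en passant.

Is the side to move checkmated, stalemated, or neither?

White to move; white king on h1.
In check: no.
King squares — g1: attacked by Nf3; g2: attacked by Qg3; h2: attacked by Nf3.
Legal moves for White: none.
Not in check and no legal moves → stalemate.

stalemate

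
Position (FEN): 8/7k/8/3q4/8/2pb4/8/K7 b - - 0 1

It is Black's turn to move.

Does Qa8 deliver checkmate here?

After Qa8: white king on a1; in check: yes, from the black queen on a8.
King squares — b1: attacked by Bd3; a2: attacked by Qa8; b2: attacked by Pc3.
White has no legal moves → checkmate.

yes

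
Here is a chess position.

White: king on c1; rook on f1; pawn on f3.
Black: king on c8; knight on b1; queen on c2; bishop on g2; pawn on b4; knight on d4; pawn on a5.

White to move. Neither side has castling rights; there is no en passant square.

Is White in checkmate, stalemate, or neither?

White to move; white king on c1.
In check: yes, from the black queen on c2.
King squares — b1: attacked by Qc2; d1: attacked by Qc2; b2: attacked by Qc2; c2: attacked by Nd4; d2: attacked by Nb1.
Legal moves for White: none.
In check with no legal moves → checkmate.

checkmate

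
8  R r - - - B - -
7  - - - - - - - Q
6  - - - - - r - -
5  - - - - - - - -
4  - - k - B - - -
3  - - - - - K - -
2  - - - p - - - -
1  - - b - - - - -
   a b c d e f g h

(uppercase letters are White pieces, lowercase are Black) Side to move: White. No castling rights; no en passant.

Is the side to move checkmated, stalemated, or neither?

White to move; white king on f3.
In check: yes, from the black rook on f6.
King squares — e2: available; f2: attacked by Rf6; g2: available; e3: available; g3: available; e4: own bishop; f4: attacked by Rf6; g4: available.
Legal moves for White: Kg4, Kg3, Ke3, Kg2, Ke2, Qf5, Bf5.
White is in check but has 7 legal moves → neither.

neither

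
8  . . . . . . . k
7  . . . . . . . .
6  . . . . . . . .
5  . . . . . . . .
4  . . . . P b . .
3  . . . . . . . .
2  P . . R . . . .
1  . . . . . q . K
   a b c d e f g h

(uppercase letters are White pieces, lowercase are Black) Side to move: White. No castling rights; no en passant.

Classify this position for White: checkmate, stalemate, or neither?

White to move; white king on h1.
In check: yes, from the black queen on f1.
King squares — g1: attacked by Qf1; g2: attacked by Qf1; h2: attacked by Bf4.
Legal moves for White: none.
In check with no legal moves → checkmate.

checkmate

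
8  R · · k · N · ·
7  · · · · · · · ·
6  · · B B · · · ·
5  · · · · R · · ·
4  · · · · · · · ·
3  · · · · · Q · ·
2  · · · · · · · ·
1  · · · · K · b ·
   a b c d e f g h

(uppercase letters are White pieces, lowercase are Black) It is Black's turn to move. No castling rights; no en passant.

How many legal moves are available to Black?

Black to move; king on d8.
In check: yes, from the white rook on a8.
Legal moves: none.
Count: 0.

0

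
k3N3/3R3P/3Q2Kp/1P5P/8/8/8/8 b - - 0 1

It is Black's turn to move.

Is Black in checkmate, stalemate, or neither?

stalemate

Black to move; black king on a8.
In check: no.
King squares — a7: attacked by Rd7; b7: attacked by Rd7; b8: attacked by Qd6.
Legal moves for Black: none.
Not in check and no legal moves → stalemate.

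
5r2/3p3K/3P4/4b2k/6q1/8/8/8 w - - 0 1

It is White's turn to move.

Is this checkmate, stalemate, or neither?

White to move; white king on h7.
In check: no.
King squares — g6: attacked by Qg4; h6: attacked by Kh5; g7: attacked by Qg4; g8: attacked by Qg4; h8: attacked by Be5.
Legal moves for White: none.
Not in check and no legal moves → stalemate.

stalemate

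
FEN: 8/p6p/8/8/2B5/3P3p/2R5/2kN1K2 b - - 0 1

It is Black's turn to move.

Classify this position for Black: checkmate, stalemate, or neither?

Black to move; black king on c1.
In check: yes, from the white rook on c2.
Legal moves for Black: Kxc2, Kxd1, Kb1.
Black is in check but has 3 legal moves → neither.

neither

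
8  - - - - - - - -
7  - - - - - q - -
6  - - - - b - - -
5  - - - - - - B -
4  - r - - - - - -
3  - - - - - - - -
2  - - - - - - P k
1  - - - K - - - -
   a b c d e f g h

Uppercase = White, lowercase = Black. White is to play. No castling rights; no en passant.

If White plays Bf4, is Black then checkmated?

no

After Bf4: black king on h2; in check: yes, from the white bishop on f4.
Black has 5 legal replies: Kxg2, Kh1, Kg1, Qxf4, Rxf4.
In check but a legal move exists → not checkmate.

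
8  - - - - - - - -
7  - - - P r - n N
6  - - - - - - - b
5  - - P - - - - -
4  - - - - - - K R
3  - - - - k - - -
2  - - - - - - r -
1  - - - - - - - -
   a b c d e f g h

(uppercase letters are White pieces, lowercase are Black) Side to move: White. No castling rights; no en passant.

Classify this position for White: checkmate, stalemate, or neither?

neither

White to move; white king on g4.
In check: yes, from the black rook on g2.
King squares — f3: attacked by Ke3; g3: attacked by Rg2; h3: available; f4: attacked by Ke3; h4: own rook; f5: attacked by Ng7; g5: attacked by Rg2; h5: attacked by Ng7.
Legal moves for White: Kh3.
White is in check but has 1 legal move → neither.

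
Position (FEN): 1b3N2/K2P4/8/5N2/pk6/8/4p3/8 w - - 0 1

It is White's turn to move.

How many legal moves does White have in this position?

White to move; king on a7.
In check: yes, from the black bishop on b8.
Legal moves: Kxb8, Ka8, Kb7, Kb6, Ka6.
Count: 5.

5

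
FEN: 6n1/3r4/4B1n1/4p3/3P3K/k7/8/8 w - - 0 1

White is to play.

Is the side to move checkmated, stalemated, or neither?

White to move; white king on h4.
In check: yes, from the black knight on g6.
King squares — g3: available; h3: available; g4: available; g5: available; h5: available.
Legal moves for White: Kh5, Kg5, Kg4, Kh3, Kg3.
White is in check but has 5 legal moves → neither.

neither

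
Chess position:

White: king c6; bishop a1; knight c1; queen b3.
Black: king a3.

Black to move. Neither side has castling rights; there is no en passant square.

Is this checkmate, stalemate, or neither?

Black to move; black king on a3.
In check: yes, from the white queen on b3.
King squares — a2: attacked by Nc1; b2: attacked by Ba1; b3: attacked by Nc1; a4: attacked by Qb3; b4: attacked by Qb3.
Legal moves for Black: none.
In check with no legal moves → checkmate.

checkmate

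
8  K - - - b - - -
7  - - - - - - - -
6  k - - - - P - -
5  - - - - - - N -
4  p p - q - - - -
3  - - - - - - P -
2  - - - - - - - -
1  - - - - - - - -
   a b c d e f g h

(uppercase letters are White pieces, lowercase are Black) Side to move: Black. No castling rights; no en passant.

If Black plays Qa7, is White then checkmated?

yes

After Qa7: white king on a8; in check: yes, from the black queen on a7.
King squares — a7: attacked by Ka6; b7: attacked by Ka6; b8: attacked by Qa7.
White has no legal moves → checkmate.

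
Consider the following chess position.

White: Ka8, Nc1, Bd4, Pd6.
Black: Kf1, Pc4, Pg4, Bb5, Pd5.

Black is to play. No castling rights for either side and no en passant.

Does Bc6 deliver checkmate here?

After Bc6: white king on a8; in check: yes, from the black bishop on c6.
White has 2 legal replies: Kb8, Ka7.
In check but a legal move exists → not checkmate.

no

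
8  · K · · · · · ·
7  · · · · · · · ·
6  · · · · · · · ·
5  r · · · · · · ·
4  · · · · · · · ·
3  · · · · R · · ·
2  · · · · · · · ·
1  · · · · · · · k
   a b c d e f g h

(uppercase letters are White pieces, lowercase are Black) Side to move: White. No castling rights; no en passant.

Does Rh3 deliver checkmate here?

After Rh3: black king on h1; in check: yes, from the white rook on h3.
Black has 2 legal replies: Kg2, Kg1.
In check but a legal move exists → not checkmate.

no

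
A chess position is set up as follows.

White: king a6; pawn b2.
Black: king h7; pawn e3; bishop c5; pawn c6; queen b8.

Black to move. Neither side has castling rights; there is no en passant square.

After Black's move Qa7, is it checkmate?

After Qa7: white king on a6; in check: yes, from the black queen on a7.
King squares — a5: attacked by Qa7; b5: attacked by Pc6; b6: attacked by Bc5; a7: attacked by Bc5; b7: attacked by Qa7.
White has no legal moves → checkmate.

yes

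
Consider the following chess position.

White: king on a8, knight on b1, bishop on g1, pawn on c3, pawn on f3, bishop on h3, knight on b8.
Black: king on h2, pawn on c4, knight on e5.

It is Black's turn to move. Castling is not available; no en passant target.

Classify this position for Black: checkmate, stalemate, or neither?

Black to move; black king on h2.
In check: yes, from the white bishop on g1.
King squares — g1: available; h1: available; g2: attacked by Bh3; g3: available; h3: available.
Legal moves for Black: Kxh3, Kg3, Kh1, Kxg1.
Black is in check but has 4 legal moves → neither.

neither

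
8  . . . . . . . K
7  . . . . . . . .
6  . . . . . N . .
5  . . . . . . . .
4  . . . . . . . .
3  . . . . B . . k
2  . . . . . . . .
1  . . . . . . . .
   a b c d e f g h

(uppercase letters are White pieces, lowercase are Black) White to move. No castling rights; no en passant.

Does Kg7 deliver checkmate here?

no

After Kg7: black king on h3; in check: no.
Black is not in check, so this cannot be checkmate.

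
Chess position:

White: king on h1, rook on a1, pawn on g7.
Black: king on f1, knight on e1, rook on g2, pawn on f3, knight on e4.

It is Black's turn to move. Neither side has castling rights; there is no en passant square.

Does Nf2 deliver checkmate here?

yes

After Nf2: white king on h1; in check: yes, from the black knight on f2.
King squares — g1: attacked by Kf1; g2: attacked by Ne1; h2: attacked by Rg2.
White has no legal moves → checkmate.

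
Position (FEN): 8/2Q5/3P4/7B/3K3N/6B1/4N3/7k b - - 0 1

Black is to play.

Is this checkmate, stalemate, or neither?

stalemate

Black to move; black king on h1.
In check: no.
King squares — g1: attacked by Ne2; g2: attacked by Nh4; h2: attacked by Bg3.
Legal moves for Black: none.
Not in check and no legal moves → stalemate.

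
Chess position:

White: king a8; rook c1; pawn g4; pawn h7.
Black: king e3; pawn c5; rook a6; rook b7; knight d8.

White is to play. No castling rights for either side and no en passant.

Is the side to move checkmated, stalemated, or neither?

checkmate

White to move; white king on a8.
In check: yes, from the black rook on a6.
King squares — a7: attacked by Ra6; b7: attacked by Nd8; b8: attacked by Rb7.
Legal moves for White: none.
In check with no legal moves → checkmate.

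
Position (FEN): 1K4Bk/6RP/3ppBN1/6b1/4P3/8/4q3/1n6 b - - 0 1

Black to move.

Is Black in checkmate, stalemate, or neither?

Black to move; black king on h8.
In check: yes, from the white knight on g6.
King squares — g7: attacked by Bf6; h7: attacked by Rg7; g8: attacked by Rg7.
Legal moves for Black: none.
In check with no legal moves → checkmate.

checkmate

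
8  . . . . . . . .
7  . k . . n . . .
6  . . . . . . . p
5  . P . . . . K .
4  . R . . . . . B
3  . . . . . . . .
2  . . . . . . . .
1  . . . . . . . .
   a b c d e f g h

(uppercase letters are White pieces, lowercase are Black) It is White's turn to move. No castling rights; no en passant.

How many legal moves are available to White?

White to move; king on g5.
In check: yes, from the black pawn on h6.
Legal moves: Kxh6, Kf6, Kh5, Kg4, Kf4.
Count: 5.

5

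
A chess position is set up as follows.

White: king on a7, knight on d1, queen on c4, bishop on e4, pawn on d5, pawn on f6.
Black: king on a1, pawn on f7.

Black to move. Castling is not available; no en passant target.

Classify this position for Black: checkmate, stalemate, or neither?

stalemate

Black to move; black king on a1.
In check: no.
King squares — b1: attacked by Be4; a2: attacked by Qc4; b2: attacked by Nd1.
Legal moves for Black: none.
Not in check and no legal moves → stalemate.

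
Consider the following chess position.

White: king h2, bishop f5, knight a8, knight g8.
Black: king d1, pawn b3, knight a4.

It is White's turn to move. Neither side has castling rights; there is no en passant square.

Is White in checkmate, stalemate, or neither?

White to move; white king on h2.
In check: no.
Legal moves for White include: Ne7, Nh6, Nf6, Nc7, Nb6, Bc8, Bh7, Bd7, Bg6, Be6, Bg4+, Be4, Bh3, Bd3, Bc2+, Bb1, Kh3, Kg3, ... (list truncated; more exist).
White has legal moves and is not in check → neither.

neither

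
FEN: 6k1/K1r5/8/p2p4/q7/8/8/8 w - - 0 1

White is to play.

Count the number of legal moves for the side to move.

4

White to move; king on a7.
In check: yes, from the black rook on c7.
Legal moves: Kb8, Ka8, Kb6, Ka6.
Count: 4.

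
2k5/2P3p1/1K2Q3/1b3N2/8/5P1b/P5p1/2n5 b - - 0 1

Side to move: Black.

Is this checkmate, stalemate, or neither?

Black to move; black king on c8.
In check: yes, from the white queen on e6.
Legal moves for Black: Bd7.
Black is in check but has 1 legal move → neither.

neither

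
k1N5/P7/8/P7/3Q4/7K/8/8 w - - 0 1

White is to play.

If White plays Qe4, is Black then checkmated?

After Qe4: black king on a8; in check: yes, from the white queen on e4.
King squares — a7: attacked by Nc8; b7: attacked by Qe4; b8: attacked by Pa7.
Black has no legal moves → checkmate.

yes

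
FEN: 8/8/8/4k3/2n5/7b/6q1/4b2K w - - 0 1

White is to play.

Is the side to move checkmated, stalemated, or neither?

checkmate

White to move; white king on h1.
In check: yes, from the black queen on g2.
King squares — g1: attacked by Qg2; g2: attacked by Bh3; h2: attacked by Qg2.
Legal moves for White: none.
In check with no legal moves → checkmate.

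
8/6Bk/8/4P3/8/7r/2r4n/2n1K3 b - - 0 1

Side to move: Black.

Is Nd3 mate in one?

no

After Nd3: white king on e1; in check: yes, from the black knight on d3.
White has 1 legal reply: Kd1.
In check but a legal move exists → not checkmate.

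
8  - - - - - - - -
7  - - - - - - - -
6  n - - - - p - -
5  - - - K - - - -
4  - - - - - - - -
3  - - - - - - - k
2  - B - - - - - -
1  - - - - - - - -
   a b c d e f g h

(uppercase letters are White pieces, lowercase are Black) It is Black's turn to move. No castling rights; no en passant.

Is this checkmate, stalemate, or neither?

neither

Black to move; black king on h3.
In check: no.
Legal moves for Black: Nb8, Nc7+, Nc5, Nb4+, Kh4, Kg4, Kg3, Kh2, Kg2, f5.
Black has 10 legal moves and is not in check → neither.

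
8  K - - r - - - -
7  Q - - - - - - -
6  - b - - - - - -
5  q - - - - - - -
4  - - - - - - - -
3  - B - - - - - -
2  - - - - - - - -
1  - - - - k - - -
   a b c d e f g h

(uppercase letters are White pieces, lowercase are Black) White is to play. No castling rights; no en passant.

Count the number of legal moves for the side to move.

White to move; king on a8.
In check: yes, from the black rook on d8.
Legal moves: Kb7.
Count: 1.

1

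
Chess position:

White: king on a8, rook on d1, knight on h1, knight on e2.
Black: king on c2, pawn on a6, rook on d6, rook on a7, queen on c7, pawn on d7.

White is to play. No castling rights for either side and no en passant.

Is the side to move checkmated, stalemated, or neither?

checkmate

White to move; white king on a8.
In check: yes, from the black rook on a7.
King squares — a7: attacked by Qc7; b7: attacked by Ra7; b8: attacked by Qc7.
Legal moves for White: none.
In check with no legal moves → checkmate.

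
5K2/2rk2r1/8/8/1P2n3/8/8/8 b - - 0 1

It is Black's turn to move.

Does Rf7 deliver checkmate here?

After Rf7: white king on f8; in check: yes, from the black rook on f7.
White has 2 legal replies: Kg8, Kxf7.
In check but a legal move exists → not checkmate.

no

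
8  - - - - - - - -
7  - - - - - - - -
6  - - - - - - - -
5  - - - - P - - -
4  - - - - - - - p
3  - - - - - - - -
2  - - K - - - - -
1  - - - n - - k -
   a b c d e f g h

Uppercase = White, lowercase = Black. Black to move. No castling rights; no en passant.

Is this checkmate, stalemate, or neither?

Black to move; black king on g1.
In check: no.
Legal moves for Black: Kh2, Kg2, Kf2, Kh1, Kf1, Ne3+, Nc3, Nf2, Nb2, h3.
Black has 10 legal moves and is not in check → neither.

neither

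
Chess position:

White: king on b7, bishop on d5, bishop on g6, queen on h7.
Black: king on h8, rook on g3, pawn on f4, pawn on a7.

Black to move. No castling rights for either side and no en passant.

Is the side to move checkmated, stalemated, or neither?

checkmate

Black to move; black king on h8.
In check: yes, from the white queen on h7.
King squares — g7: attacked by Qh7; h7: attacked by Bg6; g8: attacked by Bd5.
Legal moves for Black: none.
In check with no legal moves → checkmate.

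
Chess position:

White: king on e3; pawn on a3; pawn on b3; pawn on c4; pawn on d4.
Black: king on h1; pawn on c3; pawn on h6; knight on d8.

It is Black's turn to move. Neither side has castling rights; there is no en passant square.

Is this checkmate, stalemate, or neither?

neither

Black to move; black king on h1.
In check: no.
Legal moves for Black: Nf7, Nb7, Ne6, Nc6, Kh2, Kg2, Kg1, h5, c2.
Black has 9 legal moves and is not in check → neither.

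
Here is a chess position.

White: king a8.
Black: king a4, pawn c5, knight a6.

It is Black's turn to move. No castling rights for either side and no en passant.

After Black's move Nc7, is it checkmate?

After Nc7: white king on a8; in check: yes, from the black knight on c7.
White has 3 legal replies: Kb8, Kb7, Ka7.
In check but a legal move exists → not checkmate.

no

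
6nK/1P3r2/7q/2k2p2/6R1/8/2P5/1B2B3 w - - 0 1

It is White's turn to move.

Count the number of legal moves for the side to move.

White to move; king on h8.
In check: yes, from the black queen on h6.
Legal moves: Kxg8.
Count: 1.

1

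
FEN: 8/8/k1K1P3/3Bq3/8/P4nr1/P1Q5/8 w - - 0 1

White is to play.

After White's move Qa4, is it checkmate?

yes

After Qa4: black king on a6; in check: yes, from the white queen on a4.
King squares — a5: attacked by Qa4; b5: attacked by Qa4; b6: attacked by Kc6; a7: attacked by Qa4; b7: attacked by Kc6.
Black has no legal moves → checkmate.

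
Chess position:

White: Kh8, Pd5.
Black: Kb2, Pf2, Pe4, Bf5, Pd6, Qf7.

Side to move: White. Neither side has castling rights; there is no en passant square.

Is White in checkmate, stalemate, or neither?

White to move; white king on h8.
In check: no.
King squares — g7: attacked by Qf7; h7: attacked by Bf5; g8: attacked by Qf7.
Legal moves for White: none.
Not in check and no legal moves → stalemate.

stalemate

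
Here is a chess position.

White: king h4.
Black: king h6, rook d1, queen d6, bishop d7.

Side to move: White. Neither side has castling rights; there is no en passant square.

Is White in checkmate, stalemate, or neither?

White to move; white king on h4.
In check: no.
King squares — g3: attacked by Qd6; h3: attacked by Bd7; g4: attacked by Bd7; g5: attacked by Kh6; h5: attacked by Kh6.
Legal moves for White: none.
Not in check and no legal moves → stalemate.

stalemate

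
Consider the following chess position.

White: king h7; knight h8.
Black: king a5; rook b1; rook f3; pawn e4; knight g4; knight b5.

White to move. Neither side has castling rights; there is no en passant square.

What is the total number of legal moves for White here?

5

White to move; king on h7.
In check: no.
Legal moves: Nf7, Ng6, Kg8, Kg7, Kg6.
Count: 5.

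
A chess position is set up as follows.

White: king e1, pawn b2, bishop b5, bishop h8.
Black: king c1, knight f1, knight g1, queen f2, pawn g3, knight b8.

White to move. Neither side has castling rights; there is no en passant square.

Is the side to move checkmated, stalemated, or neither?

checkmate

White to move; white king on e1.
In check: yes, from the black queen on f2.
King squares — d1: attacked by Kc1; f1: attacked by Qf2; d2: attacked by Kc1; e2: attacked by Ng1; f2: attacked by Pg3.
Legal moves for White: none.
In check with no legal moves → checkmate.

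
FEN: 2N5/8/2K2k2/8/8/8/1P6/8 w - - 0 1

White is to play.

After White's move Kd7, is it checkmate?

After Kd7: black king on f6; in check: no.
Black is not in check, so this cannot be checkmate.

no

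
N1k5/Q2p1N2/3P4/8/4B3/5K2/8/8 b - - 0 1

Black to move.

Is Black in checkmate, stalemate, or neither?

stalemate

Black to move; black king on c8.
In check: no.
King squares — b7: attacked by Be4; c7: attacked by Pd6; d7: own pawn; b8: attacked by Qa7; d8: attacked by Nf7.
Legal moves for Black: none.
Not in check and no legal moves → stalemate.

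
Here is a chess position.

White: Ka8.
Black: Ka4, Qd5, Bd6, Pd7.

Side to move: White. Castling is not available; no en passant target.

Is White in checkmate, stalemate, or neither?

neither

White to move; white king on a8.
In check: yes, from the black queen on d5.
Legal moves for White: Ka7.
White is in check but has 1 legal move → neither.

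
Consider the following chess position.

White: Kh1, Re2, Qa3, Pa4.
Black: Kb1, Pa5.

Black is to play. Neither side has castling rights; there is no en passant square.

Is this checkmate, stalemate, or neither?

Black to move; black king on b1.
In check: no.
King squares — a1: attacked by Qa3; c1: attacked by Qa3; a2: attacked by Re2; b2: attacked by Re2; c2: attacked by Re2.
Legal moves for Black: none.
Not in check and no legal moves → stalemate.

stalemate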